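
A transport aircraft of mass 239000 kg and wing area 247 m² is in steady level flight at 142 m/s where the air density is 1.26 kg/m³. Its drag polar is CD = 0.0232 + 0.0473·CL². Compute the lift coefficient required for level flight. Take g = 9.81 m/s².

CL = 0.747

Weight W = mg = 239000 × 9.81 = 2.3446×10^6 N; in level flight L = W.
Dynamic pressure q = 0.5 × 1.26 × 142² = 12700 Pa.
Required CL = L/(qS) = 2.3446×10^6/(12700·247) = 0.7472.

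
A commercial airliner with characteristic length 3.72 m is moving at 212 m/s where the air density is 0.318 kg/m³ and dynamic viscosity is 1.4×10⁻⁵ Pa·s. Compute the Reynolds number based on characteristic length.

Re = ρ·v·c/μ = 0.318 × 212 × 3.72 / (1.4×10⁻⁵) = 1.79×10^7

Re = 1.79×10^7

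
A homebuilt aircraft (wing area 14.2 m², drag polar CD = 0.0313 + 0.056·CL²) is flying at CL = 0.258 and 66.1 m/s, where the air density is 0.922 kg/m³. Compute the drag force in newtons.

CD = 0.0313 + 0.056 × 0.258² = 0.03503
D = ½ρv²S·CD = ½ × 0.922 × 66.1² × 14.2 × 0.03503 = 1000 N

D = 1000 N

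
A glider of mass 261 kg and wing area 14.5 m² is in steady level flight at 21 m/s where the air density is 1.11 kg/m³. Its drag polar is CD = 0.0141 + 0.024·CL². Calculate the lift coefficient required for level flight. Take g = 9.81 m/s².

CL = 0.721

In steady level flight, lift balances weight: W = mg = 261 × 9.81 = 2560.4 N.
Dynamic pressure q = 0.5 × 1.11 × 21² = 244.8 Pa.
CL = W/(q·S) = 2560.4 / (244.8 × 14.5) = 0.7215.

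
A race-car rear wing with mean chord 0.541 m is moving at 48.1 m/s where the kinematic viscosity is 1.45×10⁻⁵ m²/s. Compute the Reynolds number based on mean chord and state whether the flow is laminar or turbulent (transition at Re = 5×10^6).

Re = 1.79×10^6 (laminar)

Re = v·c/ν = 48.1 × 0.541 / (1.45×10⁻⁵) = 1.79×10^6
Since 1.79×10^6 < 5×10^6, the flow is laminar.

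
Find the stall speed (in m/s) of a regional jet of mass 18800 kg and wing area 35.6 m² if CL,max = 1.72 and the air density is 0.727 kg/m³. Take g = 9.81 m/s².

V_stall = 91 m/s

At stall, lift equals weight: L = W = m·g = 18800 × 9.81 = 1.844×10^5 N.
V_stall = √(2W/(ρ·S·CL,max)) = √(2 × 1.844×10^5 / (0.727 × 35.6 × 1.72))
V_stall = √8286 = 91 m/s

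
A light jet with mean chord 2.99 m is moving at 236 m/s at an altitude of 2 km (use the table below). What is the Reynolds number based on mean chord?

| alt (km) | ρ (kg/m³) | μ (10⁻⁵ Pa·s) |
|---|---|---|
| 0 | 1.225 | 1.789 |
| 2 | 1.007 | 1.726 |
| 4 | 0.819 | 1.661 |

Re = 4.12×10^7

At 2 km, from the table: ρ = 1.007 kg/m³, μ = 1.726×10⁻⁵ Pa·s.
Re = ρ·v·c/μ = 1.007 × 236 × 2.99 / (1.726×10⁻⁵) = 4.12×10^7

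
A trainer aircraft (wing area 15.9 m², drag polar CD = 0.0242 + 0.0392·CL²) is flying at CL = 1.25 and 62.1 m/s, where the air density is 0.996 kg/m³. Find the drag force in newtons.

D = 2610 N

CD = 0.0242 + 0.0392 × 1.25² = 0.08545
D = ½ρv²S·CD = ½ × 0.996 × 62.1² × 15.9 × 0.08545 = 2610 N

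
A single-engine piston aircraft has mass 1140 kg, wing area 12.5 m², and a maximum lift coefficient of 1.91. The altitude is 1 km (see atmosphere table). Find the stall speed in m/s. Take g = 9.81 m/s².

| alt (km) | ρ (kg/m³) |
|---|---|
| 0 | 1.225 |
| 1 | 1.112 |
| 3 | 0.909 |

At 1 km, from the table: ρ = 1.112 kg/m³.
Weight W = mg = 1140 × 9.81 = 11180 N.
From L = ½ρV²S·CL,max = W: V_stall = √(2W/(ρSCL,max)) = √(2·11180/(1.112·12.5·1.91))
V_stall = √842.5 = 29 m/s

V_stall = 29 m/s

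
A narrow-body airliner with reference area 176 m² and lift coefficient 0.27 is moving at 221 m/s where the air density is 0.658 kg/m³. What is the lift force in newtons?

L = ½ρv²S·CL = ½ × 0.658 × 221² × 176 × 0.27 = 7.64×10^5 N ≈ 764 kN

L = 7.64×10^5 N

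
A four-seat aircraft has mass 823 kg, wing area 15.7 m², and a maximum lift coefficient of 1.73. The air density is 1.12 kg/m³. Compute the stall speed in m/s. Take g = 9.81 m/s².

At stall, lift equals weight: L = W = m·g = 823 × 9.81 = 8074 N.
V_stall = √(2W/(ρ·S·CL,max)) = √(2 × 8074 / (1.12 × 15.7 × 1.73))
V_stall = √530.8 = 23 m/s

V_stall = 23 m/s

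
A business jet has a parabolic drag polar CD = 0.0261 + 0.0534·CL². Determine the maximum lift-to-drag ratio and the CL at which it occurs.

(L/D)max = 13.4, at CL = 0.699

For CD = CD0 + K·CL², (L/D)max occurs at CL* = √(CD0/K) and equals 1/(2√(K·CD0)).
(L/D)max = 1/(2√(0.0534 × 0.0261)) = 1/(2 × 0.03733) = 13.4
CL* = √(0.0261/0.0534) = 0.699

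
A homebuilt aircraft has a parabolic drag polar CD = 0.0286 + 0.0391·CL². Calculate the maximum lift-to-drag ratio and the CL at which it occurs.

For CD = CD0 + K·CL², (L/D)max occurs at CL* = √(CD0/K) and equals 1/(2√(K·CD0)).
(L/D)max = 1/(2√(0.0391 × 0.0286)) = 1/(2 × 0.03344) = 15
CL* = √(0.0286/0.0391) = 0.855

(L/D)max = 15, at CL = 0.855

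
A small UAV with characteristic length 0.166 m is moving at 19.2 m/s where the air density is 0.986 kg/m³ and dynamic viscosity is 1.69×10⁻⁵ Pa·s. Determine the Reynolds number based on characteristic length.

Re = 1.86×10^5

Re = ρ·v·c/μ = 0.986 × 19.2 × 0.166 / (1.69×10⁻⁵) = 1.86×10^5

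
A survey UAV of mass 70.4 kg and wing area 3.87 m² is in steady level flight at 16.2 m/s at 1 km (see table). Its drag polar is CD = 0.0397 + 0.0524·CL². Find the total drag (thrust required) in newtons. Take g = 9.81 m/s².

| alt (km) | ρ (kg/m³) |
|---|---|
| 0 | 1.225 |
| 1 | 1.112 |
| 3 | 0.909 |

D = 66.7 N

At 1 km, from the table: ρ = 1.112 kg/m³.
Level flight ⇒ L = W = m·g = 70.4 × 9.81 = 690.62 N.
Dynamic pressure q = 0.5 × 1.112 × 16.2² = 145.9 Pa.
Required CL = L/(qS) = 690.62/(145.9·3.87) = 1.223.
CD = 0.0397 + 0.0524 × 1.223² = 0.1181.
D = q·S·CD = 145.9 × 3.87 × 0.1181 = 66.68 N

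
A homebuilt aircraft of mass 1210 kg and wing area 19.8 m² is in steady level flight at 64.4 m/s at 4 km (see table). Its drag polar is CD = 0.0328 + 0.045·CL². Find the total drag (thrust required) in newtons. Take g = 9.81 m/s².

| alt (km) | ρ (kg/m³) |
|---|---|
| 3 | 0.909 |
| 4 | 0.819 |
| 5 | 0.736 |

D = 1290 N

At 4 km, from the table: ρ = 0.819 kg/m³.
In steady level flight, lift balances weight: W = mg = 1210 × 9.81 = 11870 N.
q = ½ρv² = ½ × 0.819 × 64.4² = 1698 Pa.
CL = W/(q·S) = 11870 / (1698 × 19.8) = 0.353.
CD = 0.0328 + 0.045 × 0.353² = 0.03841.
D = q·S·CD = 1698 × 19.8 × 0.03841 = 1292 N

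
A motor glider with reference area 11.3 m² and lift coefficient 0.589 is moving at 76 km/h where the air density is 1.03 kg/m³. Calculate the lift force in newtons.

L = 1530 N

Convert speed: v = 76 km/h ÷ 3.6 = 21.11 m/s.
Dynamic pressure q = ½ρv² = ½ × 1.03 × 21.11² = 229.5 Pa.
L = q·S·CL = 229.5 × 11.3 × 0.589 = 1530 N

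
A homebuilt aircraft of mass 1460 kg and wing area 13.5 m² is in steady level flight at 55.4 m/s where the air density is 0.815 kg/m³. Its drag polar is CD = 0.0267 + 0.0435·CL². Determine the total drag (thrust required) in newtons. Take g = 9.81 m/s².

In steady level flight, lift balances weight: W = mg = 1460 × 9.81 = 14323 N.
q = ½ρv² = ½ × 0.815 × 55.4² = 1251 Pa.
CL = 2W/(ρv²S) = 2×14323/(0.815×55.4²×13.5) = 0.8483.
CD = 0.0267 + 0.0435 × 0.8483² = 0.058.
D = q·S·CD = 1251 × 13.5 × 0.058 = 979.3 N

D = 979 N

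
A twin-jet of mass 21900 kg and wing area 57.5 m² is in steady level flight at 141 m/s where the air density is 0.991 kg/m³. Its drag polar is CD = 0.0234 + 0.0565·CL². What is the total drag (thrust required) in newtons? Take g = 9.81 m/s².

D = 17900 N

In steady level flight, lift balances weight: W = mg = 21900 × 9.81 = 2.1484×10^5 N.
q = ½ρv² = ½ × 0.991 × 141² = 9851 Pa.
Required CL = L/(qS) = 2.1484×10^5/(9851·57.5) = 0.3793.
CD = 0.0234 + 0.0565 × 0.3793² = 0.03153.
D = q·S·CD = 9851 × 57.5 × 0.03153 = 17860 N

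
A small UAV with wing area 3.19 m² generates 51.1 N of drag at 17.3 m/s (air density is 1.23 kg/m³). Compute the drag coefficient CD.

From D = ½ρv²S·CD, rearranging gives CD = 2D/(ρv²S).
CD = 2 × 51.1 / (1.23 × 17.3² × 3.19) = 0.087

CD = 0.087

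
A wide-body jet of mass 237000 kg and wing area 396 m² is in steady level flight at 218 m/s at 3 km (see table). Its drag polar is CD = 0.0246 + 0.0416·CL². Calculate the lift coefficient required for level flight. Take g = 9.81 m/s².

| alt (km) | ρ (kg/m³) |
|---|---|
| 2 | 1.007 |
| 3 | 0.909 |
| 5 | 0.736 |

CL = 0.272

At 3 km, from the table: ρ = 0.909 kg/m³.
Weight W = mg = 237000 × 9.81 = 2.325×10^6 N; in level flight L = W.
q = ½ρv² = ½ × 0.909 × 218² = 21600 Pa.
CL = 2W/(ρv²S) = 2×2.325×10^6/(0.909×218²×396) = 0.2718.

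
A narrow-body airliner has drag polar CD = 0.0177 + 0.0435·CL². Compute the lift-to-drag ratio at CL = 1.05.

CD = 0.0177 + 0.0435 × 1.05² = 0.06566
L/D = CL/CD = 1.05 / 0.06566 = 16

L/D = 16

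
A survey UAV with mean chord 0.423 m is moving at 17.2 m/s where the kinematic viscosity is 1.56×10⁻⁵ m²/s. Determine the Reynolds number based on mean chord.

Re = 4.66×10^5

Re = v·c/ν = 17.2 × 0.423 / (1.56×10⁻⁵) = 4.66×10^5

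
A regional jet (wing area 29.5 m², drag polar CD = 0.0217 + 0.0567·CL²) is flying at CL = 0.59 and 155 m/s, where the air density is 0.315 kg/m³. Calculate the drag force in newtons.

D = 4630 N

CD = 0.0217 + 0.0567 × 0.59² = 0.04144
D = ½ρv²S·CD = ½ × 0.315 × 155² × 29.5 × 0.04144 = 4630 N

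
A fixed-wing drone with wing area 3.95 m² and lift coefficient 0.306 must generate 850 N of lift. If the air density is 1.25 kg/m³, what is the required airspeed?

v = 33.5 m/s

L = ½ρv²S·CL ⇒ v = √(2L/(ρ·S·CL))
v = √(2 × 850 / (1.25 × 3.95 × 0.306)) = √1125 = 33.5 m/s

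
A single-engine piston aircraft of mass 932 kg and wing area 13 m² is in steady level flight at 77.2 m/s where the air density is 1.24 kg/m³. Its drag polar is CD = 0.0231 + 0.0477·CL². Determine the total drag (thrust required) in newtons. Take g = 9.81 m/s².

Level flight ⇒ L = W = m·g = 932 × 9.81 = 9142.9 N.
Dynamic pressure q = 0.5 × 1.24 × 77.2² = 3695 Pa.
CL = W/(q·S) = 9142.9 / (3695 × 13) = 0.1903.
CD = 0.0231 + 0.0477 × 0.1903² = 0.02483.
D = q·S·CD = 3695 × 13 × 0.02483 = 1193 N

D = 1190 N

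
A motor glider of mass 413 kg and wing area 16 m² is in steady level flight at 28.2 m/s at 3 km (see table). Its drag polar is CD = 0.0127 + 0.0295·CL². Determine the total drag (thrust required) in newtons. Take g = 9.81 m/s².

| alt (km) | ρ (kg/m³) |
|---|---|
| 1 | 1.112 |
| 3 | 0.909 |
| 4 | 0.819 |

At 3 km, from the table: ρ = 0.909 kg/m³.
Level flight ⇒ L = W = m·g = 413 × 9.81 = 4051.5 N.
Dynamic pressure q = 0.5 × 0.909 × 28.2² = 361.4 Pa.
CL = 2W/(ρv²S) = 2×4051.5/(0.909×28.2²×16) = 0.7006.
CD = 0.0127 + 0.0295 × 0.7006² = 0.02718.
D = q·S·CD = 361.4 × 16 × 0.02718 = 157.2 N

D = 157 N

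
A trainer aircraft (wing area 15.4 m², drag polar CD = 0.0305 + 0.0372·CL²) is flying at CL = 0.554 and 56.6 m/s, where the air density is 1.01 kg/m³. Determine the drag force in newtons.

D = 1040 N

CD = 0.0305 + 0.0372 × 0.554² = 0.04192
D = ½ρv²S·CD = ½ × 1.01 × 56.6² × 15.4 × 0.04192 = 1040 N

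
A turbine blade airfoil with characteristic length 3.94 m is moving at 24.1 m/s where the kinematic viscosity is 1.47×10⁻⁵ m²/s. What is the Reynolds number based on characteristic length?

Re = v·c/ν = 24.1 × 3.94 / (1.47×10⁻⁵) = 6.46×10^6

Re = 6.46×10^6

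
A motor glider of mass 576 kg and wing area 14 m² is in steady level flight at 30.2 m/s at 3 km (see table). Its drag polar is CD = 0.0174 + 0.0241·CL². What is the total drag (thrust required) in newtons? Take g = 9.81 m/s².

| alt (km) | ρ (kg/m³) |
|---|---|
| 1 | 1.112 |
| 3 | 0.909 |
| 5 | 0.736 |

At 3 km, from the table: ρ = 0.909 kg/m³.
In steady level flight, lift balances weight: W = mg = 576 × 9.81 = 5650.6 N.
Dynamic pressure q = 0.5 × 0.909 × 30.2² = 414.5 Pa.
Required CL = L/(qS) = 5650.6/(414.5·14) = 0.9737.
CD = 0.0174 + 0.0241 × 0.9737² = 0.04025.
D = q·S·CD = 414.5 × 14 × 0.04025 = 233.6 N

D = 234 N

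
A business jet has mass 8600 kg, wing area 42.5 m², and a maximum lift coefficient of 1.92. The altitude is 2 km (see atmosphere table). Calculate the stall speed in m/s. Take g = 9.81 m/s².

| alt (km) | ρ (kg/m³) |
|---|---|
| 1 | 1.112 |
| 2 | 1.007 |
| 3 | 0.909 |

V_stall = 45.3 m/s

At 2 km, from the table: ρ = 1.007 kg/m³.
At stall, lift equals weight: L = W = m·g = 8600 × 9.81 = 84370 N.
V_stall = √(2W/(ρ·S·CL,max)) = √(2 × 84370 / (1.007 × 42.5 × 1.92))
V_stall = √2053 = 45.3 m/s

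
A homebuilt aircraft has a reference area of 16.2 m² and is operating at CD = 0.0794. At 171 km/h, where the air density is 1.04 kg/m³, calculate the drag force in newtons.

D = 1510 N

Convert speed: v = 171 km/h ÷ 3.6 = 47.5 m/s.
Dynamic pressure q = ½ρv² = ½ × 1.04 × 47.5² = 1173 Pa.
D = q·S·CD = 1173 × 16.2 × 0.0794 = 1510 N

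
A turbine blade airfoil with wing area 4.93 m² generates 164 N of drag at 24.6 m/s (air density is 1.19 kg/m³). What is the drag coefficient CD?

CD = 0.0924

From D = ½ρv²S·CD, rearranging gives CD = 2D/(ρv²S).
CD = 2 × 164 / (1.19 × 24.6² × 4.93) = 0.0924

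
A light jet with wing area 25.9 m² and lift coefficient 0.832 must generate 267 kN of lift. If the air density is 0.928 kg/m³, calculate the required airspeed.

L = ½ρv²S·CL ⇒ v = √(2L/(ρ·S·CL))
v = √(2 × 2.67×10^5 / (0.928 × 25.9 × 0.832)) = √26700 = 163 m/s

v = 163 m/s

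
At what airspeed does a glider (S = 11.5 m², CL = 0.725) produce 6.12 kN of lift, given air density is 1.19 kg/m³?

v = 35.1 m/s

L = ½ρv²S·CL ⇒ v = √(2L/(ρ·S·CL))
v = √(2 × 6120 / (1.19 × 11.5 × 0.725)) = √1234 = 35.1 m/s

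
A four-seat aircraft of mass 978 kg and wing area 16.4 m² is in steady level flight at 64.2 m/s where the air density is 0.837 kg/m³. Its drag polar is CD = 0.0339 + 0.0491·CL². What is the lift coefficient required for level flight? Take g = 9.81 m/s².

In steady level flight, lift balances weight: W = mg = 978 × 9.81 = 9594.2 N.
q = ½ρv² = ½ × 0.837 × 64.2² = 1725 Pa.
Required CL = L/(qS) = 9594.2/(1725·16.4) = 0.3392.

CL = 0.339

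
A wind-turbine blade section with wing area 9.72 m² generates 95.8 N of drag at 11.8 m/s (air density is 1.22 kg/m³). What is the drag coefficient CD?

CD = 0.116

From D = ½ρv²S·CD, rearranging gives CD = 2D/(ρv²S).
CD = 2 × 95.8 / (1.22 × 11.8² × 9.72) = 0.116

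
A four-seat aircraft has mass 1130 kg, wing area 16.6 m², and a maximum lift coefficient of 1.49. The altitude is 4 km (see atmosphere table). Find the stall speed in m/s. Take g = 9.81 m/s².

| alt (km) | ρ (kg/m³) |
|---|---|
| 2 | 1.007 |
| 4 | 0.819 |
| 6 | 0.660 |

V_stall = 33.1 m/s

At 4 km, from the table: ρ = 0.819 kg/m³.
At stall, lift equals weight: L = W = m·g = 1130 × 9.81 = 11090 N.
From L = ½ρV²S·CL,max = W: V_stall = √(2W/(ρSCL,max)) = √(2·11090/(0.819·16.6·1.49))
V_stall = √1094 = 33.1 m/s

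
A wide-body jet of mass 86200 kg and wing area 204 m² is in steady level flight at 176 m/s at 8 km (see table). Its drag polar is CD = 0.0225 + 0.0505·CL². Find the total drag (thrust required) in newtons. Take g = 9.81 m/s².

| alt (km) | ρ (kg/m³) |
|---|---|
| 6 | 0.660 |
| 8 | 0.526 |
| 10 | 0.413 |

D = 59100 N

At 8 km, from the table: ρ = 0.526 kg/m³.
Weight W = mg = 86200 × 9.81 = 8.4562×10^5 N; in level flight L = W.
Dynamic pressure q = 0.5 × 0.526 × 176² = 8147 Pa.
CL = 2W/(ρv²S) = 2×8.4562×10^5/(0.526×176²×204) = 0.5088.
CD = 0.0225 + 0.0505 × 0.5088² = 0.03557.
D = q·S·CD = 8147 × 204 × 0.03557 = 59120 N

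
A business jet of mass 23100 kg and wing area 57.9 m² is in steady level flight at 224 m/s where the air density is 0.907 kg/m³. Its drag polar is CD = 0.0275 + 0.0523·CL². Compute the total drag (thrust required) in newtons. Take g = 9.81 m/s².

Level flight ⇒ L = W = m·g = 23100 × 9.81 = 2.2661×10^5 N.
q = ½ρv² = ½ × 0.907 × 224² = 22750 Pa.
CL = W/(q·S) = 2.2661×10^5 / (22750 × 57.9) = 0.172.
CD = 0.0275 + 0.0523 × 0.172² = 0.02905.
D = q·S·CD = 22750 × 57.9 × 0.02905 = 38270 N

D = 38300 N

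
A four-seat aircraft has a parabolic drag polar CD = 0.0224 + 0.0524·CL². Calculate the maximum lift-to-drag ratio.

For CD = CD0 + K·CL², (L/D)max occurs at CL* = √(CD0/K) and equals 1/(2√(K·CD0)).
(L/D)max = 1/(2√(0.0524 × 0.0224)) = 1/(2 × 0.03426) = 14.6

(L/D)max = 14.6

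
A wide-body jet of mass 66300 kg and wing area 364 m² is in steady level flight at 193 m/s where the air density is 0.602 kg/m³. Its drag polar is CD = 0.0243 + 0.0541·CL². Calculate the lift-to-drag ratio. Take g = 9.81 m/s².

Level flight ⇒ L = W = m·g = 66300 × 9.81 = 6.504×10^5 N.
q = ½ρv² = ½ × 0.602 × 193² = 11210 Pa.
Required CL = L/(qS) = 6.504×10^5/(11210·364) = 0.1594.
CD = 0.0243 + 0.0541 × 0.1594² = 0.02567.
L/D = CL/CD = 0.1594 / 0.02567 = 6.21

L/D = 6.21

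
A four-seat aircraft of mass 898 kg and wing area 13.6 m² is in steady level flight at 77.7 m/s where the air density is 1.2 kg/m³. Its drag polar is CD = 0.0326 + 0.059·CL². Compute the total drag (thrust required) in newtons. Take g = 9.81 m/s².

Level flight ⇒ L = W = m·g = 898 × 9.81 = 8809.4 N.
Dynamic pressure q = 0.5 × 1.2 × 77.7² = 3622 Pa.
Required CL = L/(qS) = 8809.4/(3622·13.6) = 0.1788.
CD = 0.0326 + 0.059 × 0.1788² = 0.03449.
D = q·S·CD = 3622 × 13.6 × 0.03449 = 1699 N

D = 1700 N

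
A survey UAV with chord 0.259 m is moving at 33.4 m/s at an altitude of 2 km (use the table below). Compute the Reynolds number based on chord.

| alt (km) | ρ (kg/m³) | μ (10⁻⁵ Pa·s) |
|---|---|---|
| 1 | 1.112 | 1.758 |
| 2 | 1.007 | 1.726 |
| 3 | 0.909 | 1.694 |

Re = 5.05×10^5

At 2 km, from the table: ρ = 1.007 kg/m³, μ = 1.726×10⁻⁵ Pa·s.
Re = ρ·v·c/μ = 1.007 × 33.4 × 0.259 / (1.726×10⁻⁵) = 5.05×10^5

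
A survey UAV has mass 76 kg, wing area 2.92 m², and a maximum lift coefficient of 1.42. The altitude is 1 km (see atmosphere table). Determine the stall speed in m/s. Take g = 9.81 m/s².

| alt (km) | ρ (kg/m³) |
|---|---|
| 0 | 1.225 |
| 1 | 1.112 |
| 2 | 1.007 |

V_stall = 18 m/s

At 1 km, from the table: ρ = 1.112 kg/m³.
At stall, lift equals weight: L = W = m·g = 76 × 9.81 = 745.6 N.
From L = ½ρV²S·CL,max = W: V_stall = √(2W/(ρSCL,max)) = √(2·745.6/(1.112·2.92·1.42))
V_stall = √323.4 = 18 m/s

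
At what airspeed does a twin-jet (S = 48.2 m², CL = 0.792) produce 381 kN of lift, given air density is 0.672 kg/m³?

L = ½ρv²S·CL ⇒ v = √(2L/(ρ·S·CL))
v = √(2 × 3.81×10^5 / (0.672 × 48.2 × 0.792)) = √29700 = 172 m/s

v = 172 m/s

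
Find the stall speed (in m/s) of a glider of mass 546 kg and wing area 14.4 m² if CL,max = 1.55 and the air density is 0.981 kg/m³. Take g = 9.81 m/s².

Stall occurs when L = W at CL,max. W = mg = 546 × 9.81 = 5356 N.
From L = ½ρV²S·CL,max = W: V_stall = √(2W/(ρSCL,max)) = √(2·5356/(0.981·14.4·1.55))
V_stall = √489.2 = 22.1 m/s

V_stall = 22.1 m/s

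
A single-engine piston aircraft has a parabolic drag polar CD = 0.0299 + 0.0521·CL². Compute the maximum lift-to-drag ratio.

(L/D)max = 12.7

For CD = CD0 + K·CL², (L/D)max occurs at CL* = √(CD0/K) and equals 1/(2√(K·CD0)).
(L/D)max = 1/(2√(0.0521 × 0.0299)) = 1/(2 × 0.03947) = 12.7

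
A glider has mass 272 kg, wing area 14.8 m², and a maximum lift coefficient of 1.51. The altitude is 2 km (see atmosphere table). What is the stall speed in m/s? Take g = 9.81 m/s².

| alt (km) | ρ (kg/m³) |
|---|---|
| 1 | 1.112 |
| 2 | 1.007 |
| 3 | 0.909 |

At 2 km, from the table: ρ = 1.007 kg/m³.
Weight W = mg = 272 × 9.81 = 2668 N.
V_stall = √(2W/(ρ·S·CL,max)) = √(2 × 2668 / (1.007 × 14.8 × 1.51))
V_stall = √237.1 = 15.4 m/s

V_stall = 15.4 m/s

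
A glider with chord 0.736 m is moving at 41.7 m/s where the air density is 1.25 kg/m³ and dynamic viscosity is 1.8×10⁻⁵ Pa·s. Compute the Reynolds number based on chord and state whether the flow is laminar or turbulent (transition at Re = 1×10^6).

Re = ρ·v·c/μ = 1.25 × 41.7 × 0.736 / (1.8×10⁻⁵) = 2.13×10^6
Since 2.13×10^6 > 1×10^6, the flow is turbulent.

Re = 2.13×10^6 (turbulent)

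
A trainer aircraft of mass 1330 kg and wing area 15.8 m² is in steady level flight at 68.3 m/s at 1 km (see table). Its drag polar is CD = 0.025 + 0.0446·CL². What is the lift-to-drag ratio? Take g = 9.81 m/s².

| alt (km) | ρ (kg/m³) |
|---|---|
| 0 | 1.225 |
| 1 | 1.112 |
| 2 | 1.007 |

At 1 km, from the table: ρ = 1.112 kg/m³.
In steady level flight, lift balances weight: W = mg = 1330 × 9.81 = 13047 N.
q = ½ρv² = ½ × 1.112 × 68.3² = 2594 Pa.
Required CL = L/(qS) = 13047/(2594·15.8) = 0.3184.
CD = 0.025 + 0.0446 × 0.3184² = 0.02952.
L/D = CL/CD = 0.3184 / 0.02952 = 10.8

L/D = 10.8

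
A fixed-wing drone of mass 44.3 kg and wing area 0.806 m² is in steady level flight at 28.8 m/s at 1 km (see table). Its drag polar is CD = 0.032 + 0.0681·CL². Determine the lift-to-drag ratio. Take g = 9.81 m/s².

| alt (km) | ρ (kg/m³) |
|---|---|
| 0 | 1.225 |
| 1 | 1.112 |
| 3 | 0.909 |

L/D = 9.35

At 1 km, from the table: ρ = 1.112 kg/m³.
Level flight ⇒ L = W = m·g = 44.3 × 9.81 = 434.58 N.
Dynamic pressure q = 0.5 × 1.112 × 28.8² = 461.2 Pa.
CL = 2W/(ρv²S) = 2×434.58/(1.112×28.8²×0.806) = 1.169.
CD = 0.032 + 0.0681 × 1.169² = 0.1251.
L/D = CL/CD = 1.169 / 0.1251 = 9.35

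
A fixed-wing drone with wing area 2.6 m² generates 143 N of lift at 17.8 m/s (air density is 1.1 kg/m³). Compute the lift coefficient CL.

CL = 0.316

From L = ½ρv²S·CL, rearranging gives CL = 2L/(ρv²S).
CL = 2 × 143 / (1.1 × 17.8² × 2.6) = 0.316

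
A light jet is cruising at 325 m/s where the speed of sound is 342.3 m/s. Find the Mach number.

M = 0.949

M = v/a = 325 / 342.3 = 0.949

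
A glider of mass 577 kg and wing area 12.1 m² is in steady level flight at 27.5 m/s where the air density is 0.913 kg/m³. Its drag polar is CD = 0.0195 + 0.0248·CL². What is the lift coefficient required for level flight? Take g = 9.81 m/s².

In steady level flight, lift balances weight: W = mg = 577 × 9.81 = 5660.4 N.
q = ½ρv² = ½ × 0.913 × 27.5² = 345.2 Pa.
Required CL = L/(qS) = 5660.4/(345.2·12.1) = 1.355.

CL = 1.36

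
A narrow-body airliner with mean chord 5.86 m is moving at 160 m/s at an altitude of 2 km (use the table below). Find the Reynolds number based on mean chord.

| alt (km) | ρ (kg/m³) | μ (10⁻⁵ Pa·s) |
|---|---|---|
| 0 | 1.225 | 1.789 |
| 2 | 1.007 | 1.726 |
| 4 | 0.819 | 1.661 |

Re = 5.47×10^7

At 2 km, from the table: ρ = 1.007 kg/m³, μ = 1.726×10⁻⁵ Pa·s.
Re = ρ·v·c/μ = 1.007 × 160 × 5.86 / (1.726×10⁻⁵) = 5.47×10^7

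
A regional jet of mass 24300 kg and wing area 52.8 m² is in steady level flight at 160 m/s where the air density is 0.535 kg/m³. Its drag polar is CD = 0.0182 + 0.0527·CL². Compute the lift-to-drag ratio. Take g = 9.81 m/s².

In steady level flight, lift balances weight: W = mg = 24300 × 9.81 = 2.3838×10^5 N.
Dynamic pressure q = 0.5 × 0.535 × 160² = 6848 Pa.
Required CL = L/(qS) = 2.3838×10^5/(6848·52.8) = 0.6593.
CD = 0.0182 + 0.0527 × 0.6593² = 0.04111.
L/D = CL/CD = 0.6593 / 0.04111 = 16

L/D = 16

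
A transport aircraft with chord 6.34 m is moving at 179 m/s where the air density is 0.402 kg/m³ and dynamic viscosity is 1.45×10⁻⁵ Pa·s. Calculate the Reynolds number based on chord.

Re = ρ·v·c/μ = 0.402 × 179 × 6.34 / (1.45×10⁻⁵) = 3.15×10^7

Re = 3.15×10^7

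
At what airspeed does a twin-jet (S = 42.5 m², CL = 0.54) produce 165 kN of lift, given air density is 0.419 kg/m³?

v = 185 m/s

L = ½ρv²S·CL ⇒ v = √(2L/(ρ·S·CL))
v = √(2 × 1.65×10^5 / (0.419 × 42.5 × 0.54)) = √34320 = 185 m/s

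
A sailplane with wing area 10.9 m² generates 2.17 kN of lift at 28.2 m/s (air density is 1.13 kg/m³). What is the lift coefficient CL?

From L = ½ρv²S·CL, rearranging gives CL = 2L/(ρv²S).
CL = 2 × 2170 / (1.13 × 28.2² × 10.9) = 0.443

CL = 0.443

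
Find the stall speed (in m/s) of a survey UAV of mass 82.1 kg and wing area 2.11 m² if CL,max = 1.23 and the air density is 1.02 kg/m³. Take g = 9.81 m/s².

V_stall = 24.7 m/s

Weight W = mg = 82.1 × 9.81 = 805.4 N.
V_stall = √(2W/(ρ·S·CL,max)) = √(2 × 805.4 / (1.02 × 2.11 × 1.23))
V_stall = √608.5 = 24.7 m/s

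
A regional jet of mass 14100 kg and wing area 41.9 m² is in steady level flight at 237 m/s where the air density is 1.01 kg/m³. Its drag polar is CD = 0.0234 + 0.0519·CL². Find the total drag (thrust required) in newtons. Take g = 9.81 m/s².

In steady level flight, lift balances weight: W = mg = 14100 × 9.81 = 1.3832×10^5 N.
q = ½ρv² = ½ × 1.01 × 237² = 28370 Pa.
CL = 2W/(ρv²S) = 2×1.3832×10^5/(1.01×237²×41.9) = 0.1164.
CD = 0.0234 + 0.0519 × 0.1164² = 0.0241.
D = q·S·CD = 28370 × 41.9 × 0.0241 = 28650 N

D = 28600 N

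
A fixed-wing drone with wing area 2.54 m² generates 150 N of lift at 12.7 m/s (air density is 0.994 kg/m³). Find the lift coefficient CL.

From L = ½ρv²S·CL, rearranging gives CL = 2L/(ρv²S).
CL = 2 × 150 / (0.994 × 12.7² × 2.54) = 0.737

CL = 0.737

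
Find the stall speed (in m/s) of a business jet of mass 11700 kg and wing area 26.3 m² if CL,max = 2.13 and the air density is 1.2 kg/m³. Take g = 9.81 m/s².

V_stall = 58.4 m/s

Stall occurs when L = W at CL,max. W = mg = 11700 × 9.81 = 1.148×10^5 N.
V_stall = √(2W/(ρ·S·CL,max)) = √(2 × 1.148×10^5 / (1.2 × 26.3 × 2.13))
V_stall = √3415 = 58.4 m/s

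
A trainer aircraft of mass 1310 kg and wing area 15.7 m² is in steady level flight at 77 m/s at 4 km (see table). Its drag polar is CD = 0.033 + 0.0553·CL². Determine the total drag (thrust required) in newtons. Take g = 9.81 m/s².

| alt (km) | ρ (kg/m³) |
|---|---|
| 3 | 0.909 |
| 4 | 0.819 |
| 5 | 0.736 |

At 4 km, from the table: ρ = 0.819 kg/m³.
Weight W = mg = 1310 × 9.81 = 12851 N; in level flight L = W.
q = ½ρv² = ½ × 0.819 × 77² = 2428 Pa.
Required CL = L/(qS) = 12851/(2428·15.7) = 0.3371.
CD = 0.033 + 0.0553 × 0.3371² = 0.03929.
D = q·S·CD = 2428 × 15.7 × 0.03929 = 1497 N

D = 1500 N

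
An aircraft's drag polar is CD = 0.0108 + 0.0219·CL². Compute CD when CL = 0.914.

CD = 0.0108 + 0.0219 × 0.914² = 0.0108 + 0.0183 = 0.0291

CD = 0.0291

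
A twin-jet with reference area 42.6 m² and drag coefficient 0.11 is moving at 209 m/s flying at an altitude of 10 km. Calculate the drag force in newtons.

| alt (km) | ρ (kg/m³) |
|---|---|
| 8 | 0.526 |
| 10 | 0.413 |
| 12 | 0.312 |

D = 42300 N

At 10 km, from the table: ρ = 0.413 kg/m³.
D = ½ρv²S·CD = ½ × 0.413 × 209² × 42.6 × 0.11 = 42300 N ≈ 42.3 kN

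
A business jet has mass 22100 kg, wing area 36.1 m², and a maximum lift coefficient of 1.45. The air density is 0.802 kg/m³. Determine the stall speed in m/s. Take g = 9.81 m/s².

At stall, lift equals weight: L = W = m·g = 22100 × 9.81 = 2.168×10^5 N.
V_stall = √(2W/(ρ·S·CL,max)) = √(2 × 2.168×10^5 / (0.802 × 36.1 × 1.45))
V_stall = √10330 = 102 m/s

V_stall = 102 m/s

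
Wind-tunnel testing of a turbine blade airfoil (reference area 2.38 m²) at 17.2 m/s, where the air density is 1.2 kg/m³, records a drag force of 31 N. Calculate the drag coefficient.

CD = 0.0734

From D = ½ρv²S·CD, rearranging gives CD = 2D/(ρv²S).
CD = 2 × 31 / (1.2 × 17.2² × 2.38) = 0.0734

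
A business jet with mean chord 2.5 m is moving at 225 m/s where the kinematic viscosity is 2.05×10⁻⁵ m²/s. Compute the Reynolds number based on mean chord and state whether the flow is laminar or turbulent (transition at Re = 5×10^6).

Re = v·c/ν = 225 × 2.5 / (2.05×10⁻⁵) = 2.74×10^7
Since 2.74×10^7 > 5×10^6, the flow is turbulent.

Re = 2.74×10^7 (turbulent)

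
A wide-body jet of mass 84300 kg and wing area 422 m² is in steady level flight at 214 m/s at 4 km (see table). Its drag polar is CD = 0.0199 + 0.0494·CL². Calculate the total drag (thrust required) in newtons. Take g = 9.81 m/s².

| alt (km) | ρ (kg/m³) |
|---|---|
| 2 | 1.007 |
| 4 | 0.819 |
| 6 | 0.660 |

D = 1.62×10^5 N

At 4 km, from the table: ρ = 0.819 kg/m³.
Weight W = mg = 84300 × 9.81 = 8.2698×10^5 N; in level flight L = W.
q = ½ρv² = ½ × 0.819 × 214² = 18750 Pa.
CL = W/(q·S) = 8.2698×10^5 / (18750 × 422) = 0.1045.
CD = 0.0199 + 0.0494 × 0.1045² = 0.02044.
D = q·S·CD = 18750 × 422 × 0.02044 = 1.618×10^5 N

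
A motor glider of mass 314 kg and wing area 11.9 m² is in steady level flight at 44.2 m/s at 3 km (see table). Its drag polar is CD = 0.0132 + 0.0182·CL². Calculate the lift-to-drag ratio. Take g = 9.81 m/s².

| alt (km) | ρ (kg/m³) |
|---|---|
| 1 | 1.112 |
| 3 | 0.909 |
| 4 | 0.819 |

At 3 km, from the table: ρ = 0.909 kg/m³.
Level flight ⇒ L = W = m·g = 314 × 9.81 = 3080.3 N.
Dynamic pressure q = 0.5 × 0.909 × 44.2² = 887.9 Pa.
CL = W/(q·S) = 3080.3 / (887.9 × 11.9) = 0.2915.
CD = 0.0132 + 0.0182 × 0.2915² = 0.01475.
L/D = CL/CD = 0.2915 / 0.01475 = 19.8

L/D = 19.8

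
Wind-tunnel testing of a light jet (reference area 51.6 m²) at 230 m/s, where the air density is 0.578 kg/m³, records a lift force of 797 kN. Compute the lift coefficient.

From L = ½ρv²S·CL, rearranging gives CL = 2L/(ρv²S).
CL = 2 × 7.97×10^5 / (0.578 × 230² × 51.6) = 1.01

CL = 1.01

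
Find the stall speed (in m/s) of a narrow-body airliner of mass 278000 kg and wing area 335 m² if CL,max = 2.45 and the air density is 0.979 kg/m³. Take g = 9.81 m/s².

V_stall = 82.4 m/s

Weight W = mg = 278000 × 9.81 = 2.727×10^6 N.
V_stall = √(2W/(ρ·S·CL,max)) = √(2 × 2.727×10^6 / (0.979 × 335 × 2.45))
V_stall = √6788 = 82.4 m/s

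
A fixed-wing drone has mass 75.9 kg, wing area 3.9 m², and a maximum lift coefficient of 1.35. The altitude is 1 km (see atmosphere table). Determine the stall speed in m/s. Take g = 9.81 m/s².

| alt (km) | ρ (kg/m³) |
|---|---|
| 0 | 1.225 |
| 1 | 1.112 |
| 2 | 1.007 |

At 1 km, from the table: ρ = 1.112 kg/m³.
Stall occurs when L = W at CL,max. W = mg = 75.9 × 9.81 = 744.6 N.
V_stall = √(2W/(ρ·S·CL,max)) = √(2 × 744.6 / (1.112 × 3.9 × 1.35))
V_stall = √254.4 = 15.9 m/s

V_stall = 15.9 m/s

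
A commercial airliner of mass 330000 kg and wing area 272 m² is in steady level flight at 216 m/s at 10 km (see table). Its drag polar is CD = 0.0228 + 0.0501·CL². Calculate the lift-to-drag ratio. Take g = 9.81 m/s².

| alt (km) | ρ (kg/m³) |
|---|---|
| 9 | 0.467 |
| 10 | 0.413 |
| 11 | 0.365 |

At 10 km, from the table: ρ = 0.413 kg/m³.
Level flight ⇒ L = W = m·g = 330000 × 9.81 = 3.2373×10^6 N.
q = ½ρv² = ½ × 0.413 × 216² = 9634 Pa.
CL = 2W/(ρv²S) = 2×3.2373×10^6/(0.413×216²×272) = 1.235.
CD = 0.0228 + 0.0501 × 1.235² = 0.09926.
L/D = CL/CD = 1.235 / 0.09926 = 12.4

L/D = 12.4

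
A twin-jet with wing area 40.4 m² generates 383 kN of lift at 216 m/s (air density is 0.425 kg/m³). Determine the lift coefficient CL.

From L = ½ρv²S·CL, rearranging gives CL = 2L/(ρv²S).
CL = 2 × 3.83×10^5 / (0.425 × 216² × 40.4) = 0.956

CL = 0.956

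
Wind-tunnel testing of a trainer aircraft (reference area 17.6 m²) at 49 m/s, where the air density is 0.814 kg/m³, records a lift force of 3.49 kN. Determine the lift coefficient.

From L = ½ρv²S·CL, rearranging gives CL = 2L/(ρv²S).
CL = 2 × 3490 / (0.814 × 49² × 17.6) = 0.203

CL = 0.203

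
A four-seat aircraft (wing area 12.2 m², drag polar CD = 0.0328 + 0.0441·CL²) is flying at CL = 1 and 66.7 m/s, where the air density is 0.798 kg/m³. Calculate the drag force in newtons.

D = 1670 N

CD = 0.0328 + 0.0441 × 1² = 0.0769
D = ½ρv²S·CD = ½ × 0.798 × 66.7² × 12.2 × 0.0769 = 1670 N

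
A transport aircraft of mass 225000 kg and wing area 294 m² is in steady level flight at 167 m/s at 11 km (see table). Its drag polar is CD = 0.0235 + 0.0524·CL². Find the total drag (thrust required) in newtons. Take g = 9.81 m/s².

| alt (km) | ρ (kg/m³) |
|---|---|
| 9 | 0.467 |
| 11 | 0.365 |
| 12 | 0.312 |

D = 2.06×10^5 N

At 11 km, from the table: ρ = 0.365 kg/m³.
In steady level flight, lift balances weight: W = mg = 225000 × 9.81 = 2.2072×10^6 N.
q = ½ρv² = ½ × 0.365 × 167² = 5090 Pa.
CL = W/(q·S) = 2.2072×10^6 / (5090 × 294) = 1.475.
CD = 0.0235 + 0.0524 × 1.475² = 0.1375.
D = q·S·CD = 5090 × 294 × 0.1375 = 2.058×10^5 N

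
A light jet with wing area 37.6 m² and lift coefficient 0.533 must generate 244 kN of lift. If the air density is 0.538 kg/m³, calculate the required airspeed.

v = 213 m/s

L = ½ρv²S·CL ⇒ v = √(2L/(ρ·S·CL))
v = √(2 × 2.44×10^5 / (0.538 × 37.6 × 0.533)) = √45260 = 213 m/s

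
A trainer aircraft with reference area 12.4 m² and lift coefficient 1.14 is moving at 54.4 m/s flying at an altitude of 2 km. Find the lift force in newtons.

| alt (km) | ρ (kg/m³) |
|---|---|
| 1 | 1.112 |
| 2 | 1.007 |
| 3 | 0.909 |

At 2 km, from the table: ρ = 1.007 kg/m³.
Dynamic pressure q = ½ρv² = ½ × 1.007 × 54.4² = 1490 Pa.
L = q·S·CL = 1490 × 12.4 × 1.14 = 21100 N ≈ 21.1 kN

L = 21100 N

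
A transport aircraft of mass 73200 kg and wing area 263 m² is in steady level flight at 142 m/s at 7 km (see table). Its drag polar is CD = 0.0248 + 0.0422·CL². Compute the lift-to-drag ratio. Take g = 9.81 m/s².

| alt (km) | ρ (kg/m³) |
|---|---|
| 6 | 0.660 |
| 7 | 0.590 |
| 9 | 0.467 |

At 7 km, from the table: ρ = 0.590 kg/m³.
Weight W = mg = 73200 × 9.81 = 7.1809×10^5 N; in level flight L = W.
Dynamic pressure q = 0.5 × 0.59 × 142² = 5948 Pa.
CL = W/(q·S) = 7.1809×10^5 / (5948 × 263) = 0.459.
CD = 0.0248 + 0.0422 × 0.459² = 0.03369.
L/D = CL/CD = 0.459 / 0.03369 = 13.6

L/D = 13.6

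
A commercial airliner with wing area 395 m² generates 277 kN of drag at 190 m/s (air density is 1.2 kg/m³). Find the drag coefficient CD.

From D = ½ρv²S·CD, rearranging gives CD = 2D/(ρv²S).
CD = 2 × 2.77×10^5 / (1.2 × 190² × 395) = 0.0324

CD = 0.0324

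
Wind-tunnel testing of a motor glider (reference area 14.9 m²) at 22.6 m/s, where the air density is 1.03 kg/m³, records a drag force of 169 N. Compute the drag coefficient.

From D = ½ρv²S·CD, rearranging gives CD = 2D/(ρv²S).
CD = 2 × 169 / (1.03 × 22.6² × 14.9) = 0.0431

CD = 0.0431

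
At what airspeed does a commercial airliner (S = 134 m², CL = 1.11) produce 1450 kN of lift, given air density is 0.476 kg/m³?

v = 202 m/s

L = ½ρv²S·CL ⇒ v = √(2L/(ρ·S·CL))
v = √(2 × 1.45×10^6 / (0.476 × 134 × 1.11)) = √40960 = 202 m/s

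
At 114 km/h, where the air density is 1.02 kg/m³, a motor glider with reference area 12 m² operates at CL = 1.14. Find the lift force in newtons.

L = 7000 N

Convert speed: v = 114 km/h ÷ 3.6 = 31.67 m/s.
Dynamic pressure q = ½ρv² = ½ × 1.02 × 31.67² = 511.4 Pa.
L = q·S·CL = 511.4 × 12 × 1.14 = 7000 N ≈ 7 kN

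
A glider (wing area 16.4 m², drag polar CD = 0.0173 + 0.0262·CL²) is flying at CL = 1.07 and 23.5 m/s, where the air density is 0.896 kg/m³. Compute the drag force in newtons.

D = 192 N

CD = 0.0173 + 0.0262 × 1.07² = 0.0473
D = ½ρv²S·CD = ½ × 0.896 × 23.5² × 16.4 × 0.0473 = 192 N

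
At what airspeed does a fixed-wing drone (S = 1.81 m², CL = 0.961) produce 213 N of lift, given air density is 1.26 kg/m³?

v = 13.9 m/s

L = ½ρv²S·CL ⇒ v = √(2L/(ρ·S·CL))
v = √(2 × 213 / (1.26 × 1.81 × 0.961)) = √194.4 = 13.9 m/s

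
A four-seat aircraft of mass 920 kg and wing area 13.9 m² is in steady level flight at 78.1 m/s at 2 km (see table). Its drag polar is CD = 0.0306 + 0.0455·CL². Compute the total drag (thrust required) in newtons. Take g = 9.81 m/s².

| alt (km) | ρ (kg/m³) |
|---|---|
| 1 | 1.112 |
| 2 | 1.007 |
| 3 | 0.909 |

D = 1390 N

At 2 km, from the table: ρ = 1.007 kg/m³.
Level flight ⇒ L = W = m·g = 920 × 9.81 = 9025.2 N.
q = ½ρv² = ½ × 1.007 × 78.1² = 3071 Pa.
CL = 2W/(ρv²S) = 2×9025.2/(1.007×78.1²×13.9) = 0.2114.
CD = 0.0306 + 0.0455 × 0.2114² = 0.03263.
D = q·S·CD = 3071 × 13.9 × 0.03263 = 1393 N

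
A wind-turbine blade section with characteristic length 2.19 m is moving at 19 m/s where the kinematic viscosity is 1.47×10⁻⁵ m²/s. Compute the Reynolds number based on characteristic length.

Re = 2.83×10^6

Re = v·c/ν = 19 × 2.19 / (1.47×10⁻⁵) = 2.83×10^6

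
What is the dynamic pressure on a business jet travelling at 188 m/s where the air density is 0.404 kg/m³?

q = ½ρv² = ½ × 0.404 × 188² = 7140 Pa

q = 7140 Pa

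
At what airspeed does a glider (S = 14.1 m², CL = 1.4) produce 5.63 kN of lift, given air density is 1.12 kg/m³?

L = ½ρv²S·CL ⇒ v = √(2L/(ρ·S·CL))
v = √(2 × 5630 / (1.12 × 14.1 × 1.4)) = √509.3 = 22.6 m/s

v = 22.6 m/s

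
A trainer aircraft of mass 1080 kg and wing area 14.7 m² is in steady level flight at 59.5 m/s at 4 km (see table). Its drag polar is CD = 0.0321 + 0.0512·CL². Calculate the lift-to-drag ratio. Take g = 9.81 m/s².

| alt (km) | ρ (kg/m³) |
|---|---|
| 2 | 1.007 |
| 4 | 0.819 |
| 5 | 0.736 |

At 4 km, from the table: ρ = 0.819 kg/m³.
Level flight ⇒ L = W = m·g = 1080 × 9.81 = 10595 N.
q = ½ρv² = ½ × 0.819 × 59.5² = 1450 Pa.
CL = 2W/(ρv²S) = 2×10595/(0.819×59.5²×14.7) = 0.4972.
CD = 0.0321 + 0.0512 × 0.4972² = 0.04475.
L/D = CL/CD = 0.4972 / 0.04475 = 11.1

L/D = 11.1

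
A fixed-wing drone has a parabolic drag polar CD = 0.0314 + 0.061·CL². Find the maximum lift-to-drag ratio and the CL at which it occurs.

(L/D)max = 11.4, at CL = 0.717

For CD = CD0 + K·CL², (L/D)max occurs at CL* = √(CD0/K) and equals 1/(2√(K·CD0)).
(L/D)max = 1/(2√(0.061 × 0.0314)) = 1/(2 × 0.04377) = 11.4
CL* = √(0.0314/0.061) = 0.717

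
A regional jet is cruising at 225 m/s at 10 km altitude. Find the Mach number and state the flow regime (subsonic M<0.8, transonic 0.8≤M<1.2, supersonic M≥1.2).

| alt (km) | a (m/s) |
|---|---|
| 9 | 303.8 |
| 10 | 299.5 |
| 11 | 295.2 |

At 10 km, from the table: a = 299.5 m/s.
M = v/a = 225 / 299.5 = 0.751
M = 0.751 → subsonic.

M = 0.751 (subsonic)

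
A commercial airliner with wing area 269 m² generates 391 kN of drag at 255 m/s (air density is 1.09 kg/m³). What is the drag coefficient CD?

CD = 0.041

From D = ½ρv²S·CD, rearranging gives CD = 2D/(ρv²S).
CD = 2 × 3.91×10^5 / (1.09 × 255² × 269) = 0.041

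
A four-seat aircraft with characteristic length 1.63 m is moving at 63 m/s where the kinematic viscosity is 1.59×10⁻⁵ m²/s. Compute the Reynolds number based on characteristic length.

Re = 6.46×10^6

Re = v·c/ν = 63 × 1.63 / (1.59×10⁻⁵) = 6.46×10^6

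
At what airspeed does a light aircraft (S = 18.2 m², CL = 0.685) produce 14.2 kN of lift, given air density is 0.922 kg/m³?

L = ½ρv²S·CL ⇒ v = √(2L/(ρ·S·CL))
v = √(2 × 14200 / (0.922 × 18.2 × 0.685)) = √2471 = 49.7 m/s

v = 49.7 m/s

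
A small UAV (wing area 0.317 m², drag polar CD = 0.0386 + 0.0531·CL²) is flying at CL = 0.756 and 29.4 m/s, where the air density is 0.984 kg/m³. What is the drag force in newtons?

D = 9.29 N

CD = 0.0386 + 0.0531 × 0.756² = 0.06895
D = ½ρv²S·CD = ½ × 0.984 × 29.4² × 0.317 × 0.06895 = 9.29 N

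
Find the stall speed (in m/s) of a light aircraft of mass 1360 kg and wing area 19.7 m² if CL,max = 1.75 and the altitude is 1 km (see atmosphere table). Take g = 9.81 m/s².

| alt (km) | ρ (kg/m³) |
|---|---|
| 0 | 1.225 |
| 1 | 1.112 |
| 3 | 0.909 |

At 1 km, from the table: ρ = 1.112 kg/m³.
At stall, lift equals weight: L = W = m·g = 1360 × 9.81 = 13340 N.
From L = ½ρV²S·CL,max = W: V_stall = √(2W/(ρSCL,max)) = √(2·13340/(1.112·19.7·1.75))
V_stall = √696 = 26.4 m/s

V_stall = 26.4 m/s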